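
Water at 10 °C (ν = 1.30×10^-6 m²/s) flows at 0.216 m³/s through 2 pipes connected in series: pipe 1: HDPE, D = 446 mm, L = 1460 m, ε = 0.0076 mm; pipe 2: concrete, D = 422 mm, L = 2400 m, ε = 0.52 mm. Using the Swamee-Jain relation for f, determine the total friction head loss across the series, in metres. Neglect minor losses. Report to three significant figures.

Pipe 1: V = 1.383 m/s, Re = 4.74×10^5, ε/D = 1.70×10^-5, f = 0.01348, h_1 = f(L/D)V²/2g = 4.298 m
Pipe 2: V = 1.544 m/s, Re = 5.01×10^5, ε/D = 0.00123, f = 0.02131, h_2 = f(L/D)V²/2g = 14.73 m
Series → Q common, losses add: H = Σh = 19.03 m

H ≈ 19.0 m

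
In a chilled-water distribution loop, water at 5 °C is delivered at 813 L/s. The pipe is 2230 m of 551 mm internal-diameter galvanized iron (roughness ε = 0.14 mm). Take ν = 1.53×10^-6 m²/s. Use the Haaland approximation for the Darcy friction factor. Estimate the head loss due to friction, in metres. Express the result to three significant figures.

h_f ≈ 36.1 m

V = 4Q/(πD²) = 4·0.813/(π·0.551²) = 3.410 m/s
Re = VD/ν = 3.410·0.551/1.53×10^-6 = 1.23×10^6 → turbulent
ε/D = 0.14/551 = 2.54×10^-4
Haaland: f = 0.01504
h_f = f(L/D)V²/(2g) = 0.01504·(2230/0.551)·3.410²/(2·9.81) = 36.07 m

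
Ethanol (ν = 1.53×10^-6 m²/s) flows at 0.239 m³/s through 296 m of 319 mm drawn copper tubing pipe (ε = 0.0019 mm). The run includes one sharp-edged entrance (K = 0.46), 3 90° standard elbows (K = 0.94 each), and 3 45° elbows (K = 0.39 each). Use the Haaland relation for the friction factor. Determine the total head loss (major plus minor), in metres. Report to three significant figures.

V = 4Q/(πD²) = 2.990 m/s; V²/2g = 0.4558 m
Re = 6.23×10^5, ε/D = 5.96×10^-6 → f = 0.01264 (Haaland)
Major: h_f = f(L/D)·V²/2g = 0.01264·927.9·0.4558 = 5.345 m
Minor: ΣK = 4.45; h_m = ΣK·V²/2g = 2.028 m
Total H_L = 5.345 + 2.028 = 7.373 m

H_L ≈ 7.37 m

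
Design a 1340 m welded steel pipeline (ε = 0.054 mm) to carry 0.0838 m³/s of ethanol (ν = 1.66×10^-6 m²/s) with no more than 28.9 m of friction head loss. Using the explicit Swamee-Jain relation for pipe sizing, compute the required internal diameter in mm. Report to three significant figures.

D ≈ 217 mm

Swamee-Jain (Type III): D = 0.66·[ε^1.25·(LQ²/(gh_f))^4.75 + ν·Q^9.4·(L/(gh_f))^5.2]^0.04
LQ²/(gh_f) = 0.03319; L/(gh_f) = 4.726
Term 1 = ε^1.25·(…)^4.75 = 4.37×10^-13; Term 2 = ν·Q^9.4·(…)^5.2 = 4.04×10^-13
D = 0.66·(4.37×10^-13 + 4.04×10^-13)^0.04 = 0.2170 m = 217 mm
Check: V = 2.27 m/s, Re = 2.96×10^5, f = 0.01671, h_f = 27.0 m ≈ 28.9 m ✓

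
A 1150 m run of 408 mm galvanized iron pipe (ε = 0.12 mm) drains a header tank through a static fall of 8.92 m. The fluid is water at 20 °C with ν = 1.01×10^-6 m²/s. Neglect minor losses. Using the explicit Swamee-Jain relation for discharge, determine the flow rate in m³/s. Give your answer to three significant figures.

Swamee-Jain (Type II): Q = -0.965·√(gD⁵h_f/L)·ln[ε/(3.7D) + √(3.17ν²L/(gD³h_f))]
√(gD⁵h_f/L) = √(9.81·0.408⁵·8.92/1150) = 0.02933
ε/(3.7D) = 7.95×10^-5; √(3.17ν²L/(gD³h_f)) = 2.50×10^-5
Q = -0.965·0.02933·ln(1.045×10^-4) = 0.2594 m³/s
Check: V = 1.98 m/s, Re = 8.02×10^5, f = 0.01587, h_f = 8.98 m ≈ 8.92 m ✓

Q ≈ 0.259 m³/s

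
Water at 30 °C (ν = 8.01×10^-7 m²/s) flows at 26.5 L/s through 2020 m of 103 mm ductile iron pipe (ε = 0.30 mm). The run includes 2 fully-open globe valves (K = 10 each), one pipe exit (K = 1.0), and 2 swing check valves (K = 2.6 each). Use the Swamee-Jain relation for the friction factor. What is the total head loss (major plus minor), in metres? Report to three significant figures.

V = 4Q/(πD²) = 3.180 m/s; V²/2g = 0.5155 m
Re = 4.09×10^5, ε/D = 0.00291 → f = 0.02641 (Swamee-Jain)
Major: h_f = f(L/D)·V²/2g = 0.02641·19612·0.5155 = 267.0 m
Minor: ΣK = 26.2; h_m = ΣK·V²/2g = 13.51 m
Total H_L = 267.0 + 13.51 = 280.5 m

H_L ≈ 281 m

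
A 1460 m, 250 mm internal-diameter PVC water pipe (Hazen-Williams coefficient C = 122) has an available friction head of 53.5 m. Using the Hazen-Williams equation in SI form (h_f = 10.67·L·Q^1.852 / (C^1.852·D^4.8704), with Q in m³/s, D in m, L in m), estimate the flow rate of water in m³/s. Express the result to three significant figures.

Q ≈ 0.149 m³/s

Rearranging: Q = [h_f·C^1.852·D^4.8704 / (10.67·L)]^(1/1.852)
Q = [53.5·122^1.852·0.250^4.8704 / (10.67·1460)]^0.540 = 0.1488 m³/s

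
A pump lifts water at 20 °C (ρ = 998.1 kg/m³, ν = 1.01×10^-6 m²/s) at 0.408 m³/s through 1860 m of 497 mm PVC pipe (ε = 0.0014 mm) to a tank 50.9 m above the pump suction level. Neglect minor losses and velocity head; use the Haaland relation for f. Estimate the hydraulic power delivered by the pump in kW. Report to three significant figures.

P_hyd ≈ 242 kW

V = 4Q/(πD²) = 2.103 m/s; Re = 1.03×10^6; ε/D = 2.82×10^-6; f = 0.01157
h_f = f(L/D)V²/2g = 9.758 m
Total head H = z + h_f = 50.9 + 9.758 = 60.66 m
P_hyd = ρgQH = 998.1·9.81·0.408·60.66 = 242.3 kW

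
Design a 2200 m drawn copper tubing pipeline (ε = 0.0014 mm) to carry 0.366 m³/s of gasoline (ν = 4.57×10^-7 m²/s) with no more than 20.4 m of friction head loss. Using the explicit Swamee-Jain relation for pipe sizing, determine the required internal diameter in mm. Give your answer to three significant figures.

D ≈ 416 mm

Swamee-Jain (Type III): D = 0.66·[ε^1.25·(LQ²/(gh_f))^4.75 + ν·Q^9.4·(L/(gh_f))^5.2]^0.04
LQ²/(gh_f) = 1.473; L/(gh_f) = 10.99
Term 1 = ε^1.25·(…)^4.75 = 3.03×10^-7; Term 2 = ν·Q^9.4·(…)^5.2 = 9.34×10^-6
D = 0.66·(3.03×10^-7 + 9.34×10^-6)^0.04 = 0.4158 m = 416 mm
Check: V = 2.69 m/s, Re = 2.45×10^6, f = 0.01018, h_f = 19.9 m ≈ 20.4 m ✓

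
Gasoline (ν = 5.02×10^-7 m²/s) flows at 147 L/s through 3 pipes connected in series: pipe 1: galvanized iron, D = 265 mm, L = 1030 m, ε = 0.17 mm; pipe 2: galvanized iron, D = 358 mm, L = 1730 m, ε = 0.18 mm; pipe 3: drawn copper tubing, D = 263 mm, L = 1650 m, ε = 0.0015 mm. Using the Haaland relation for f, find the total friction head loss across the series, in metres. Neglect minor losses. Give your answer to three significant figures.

H ≈ 60.2 m

Pipe 1: V = 2.665 m/s, Re = 1.41×10^6, ε/D = 6.42×10^-4, f = 0.01797, h_1 = f(L/D)V²/2g = 25.29 m
Pipe 2: V = 1.460 m/s, Re = 1.04×10^6, ε/D = 5.03×10^-4, f = 0.01718, h_2 = f(L/D)V²/2g = 9.022 m
Pipe 3: V = 2.706 m/s, Re = 1.42×10^6, ε/D = 5.70×10^-6, f = 0.01106, h_3 = f(L/D)V²/2g = 25.90 m
Series → Q common, losses add: H = Σh = 60.21 m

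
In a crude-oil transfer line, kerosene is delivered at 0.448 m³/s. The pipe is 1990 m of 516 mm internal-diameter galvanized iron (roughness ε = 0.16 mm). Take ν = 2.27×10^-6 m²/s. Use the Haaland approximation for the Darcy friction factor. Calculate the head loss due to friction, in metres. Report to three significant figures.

V = 4Q/(πD²) = 4·0.448/(π·0.516²) = 2.142 m/s
Re = VD/ν = 2.142·0.516/2.27×10^-6 = 4.87×10^5 → turbulent
ε/D = 0.16/516 = 3.10×10^-4
Haaland: f = 0.01626
h_f = f(L/D)V²/(2g) = 0.01626·(1990/0.516)·2.142²/(2·9.81) = 14.67 m

h_f ≈ 14.7 m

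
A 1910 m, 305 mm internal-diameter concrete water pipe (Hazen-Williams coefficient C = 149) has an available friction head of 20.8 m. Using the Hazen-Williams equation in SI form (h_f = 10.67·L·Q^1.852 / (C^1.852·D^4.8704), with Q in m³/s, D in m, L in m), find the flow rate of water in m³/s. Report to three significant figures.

Q ≈ 0.159 m³/s

Rearranging: Q = [h_f·C^1.852·D^4.8704 / (10.67·L)]^(1/1.852)
Q = [20.8·149^1.852·0.305^4.8704 / (10.67·1910)]^0.540 = 0.1592 m³/s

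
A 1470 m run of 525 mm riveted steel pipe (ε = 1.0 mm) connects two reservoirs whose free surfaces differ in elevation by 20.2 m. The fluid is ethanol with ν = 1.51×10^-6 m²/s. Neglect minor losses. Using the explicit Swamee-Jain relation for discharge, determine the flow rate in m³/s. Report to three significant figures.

Q ≈ 0.533 m³/s

Swamee-Jain (Type II): Q = -0.965·√(gD⁵h_f/L)·ln[ε/(3.7D) + √(3.17ν²L/(gD³h_f))]
√(gD⁵h_f/L) = √(9.81·0.525⁵·20.2/1470) = 0.07332
ε/(3.7D) = 5.15×10^-4; √(3.17ν²L/(gD³h_f)) = 1.92×10^-5
Q = -0.965·0.07332·ln(5.340×10^-4) = 0.5332 m³/s
Check: V = 2.46 m/s, Re = 8.56×10^5, f = 0.02343, h_f = 20.3 m ≈ 20.2 m ✓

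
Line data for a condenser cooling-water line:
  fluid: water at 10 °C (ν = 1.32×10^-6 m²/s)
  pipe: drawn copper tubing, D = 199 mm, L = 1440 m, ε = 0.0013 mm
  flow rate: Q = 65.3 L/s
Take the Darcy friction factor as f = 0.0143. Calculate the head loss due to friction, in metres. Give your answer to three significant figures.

h_f ≈ 23.2 m

V = 4Q/(πD²) = 4·0.0653/(π·0.199²) = 2.100 m/s
h_f = f(L/D)V²/(2g) = 0.01430·(1440/0.199)·2.100²/(2·9.81) = 23.25 m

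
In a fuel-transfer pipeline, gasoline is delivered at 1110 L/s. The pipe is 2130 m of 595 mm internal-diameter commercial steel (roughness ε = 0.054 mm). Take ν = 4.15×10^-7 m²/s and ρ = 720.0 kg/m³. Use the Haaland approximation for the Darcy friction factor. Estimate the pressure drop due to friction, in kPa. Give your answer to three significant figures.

V = 4Q/(πD²) = 4·1.11/(π·0.595²) = 3.992 m/s
Re = VD/ν = 3.992·0.595/4.15×10^-7 = 5.72×10^6 → turbulent
ε/D = 0.054/595 = 9.08×10^-5
Haaland: f = 0.01208
h_f = f(L/D)V²/(2g) = 0.01208·(2130/0.595)·3.992²/(2·9.81) = 35.14 m
Δp = ρg·h_f = 720.0·9.81·35.14 = 248.2 kPa

Δp ≈ 248 kPa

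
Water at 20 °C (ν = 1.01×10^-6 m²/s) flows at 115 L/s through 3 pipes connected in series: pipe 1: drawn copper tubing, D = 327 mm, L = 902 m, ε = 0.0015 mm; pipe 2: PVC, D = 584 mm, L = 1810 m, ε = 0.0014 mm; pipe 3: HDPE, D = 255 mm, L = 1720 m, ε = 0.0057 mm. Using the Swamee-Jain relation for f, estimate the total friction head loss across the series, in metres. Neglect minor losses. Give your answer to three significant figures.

Pipe 1: V = 1.369 m/s, Re = 4.43×10^5, ε/D = 4.59×10^-6, f = 0.01345, h_1 = f(L/D)V²/2g = 3.545 m
Pipe 2: V = 0.4293 m/s, Re = 2.48×10^5, ε/D = 2.40×10^-6, f = 0.01492, h_2 = f(L/D)V²/2g = 0.4345 m
Pipe 3: V = 2.252 m/s, Re = 5.69×10^5, ε/D = 2.24×10^-5, f = 0.01317, h_3 = f(L/D)V²/2g = 22.96 m
Series → Q common, losses add: H = Σh = 26.94 m

H ≈ 26.9 m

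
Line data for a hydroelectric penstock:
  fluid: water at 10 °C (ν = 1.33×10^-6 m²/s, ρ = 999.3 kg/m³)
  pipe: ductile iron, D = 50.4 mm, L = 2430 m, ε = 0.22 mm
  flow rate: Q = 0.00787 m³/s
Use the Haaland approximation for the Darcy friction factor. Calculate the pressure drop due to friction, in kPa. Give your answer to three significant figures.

V = 4Q/(πD²) = 4·0.00787/(π·0.0504²) = 3.945 m/s
Re = VD/ν = 3.945·0.0504/1.33×10^-6 = 1.49×10^5 → turbulent
ε/D = 0.22/50.4 = 0.00437
Haaland: f = 0.02984
h_f = f(L/D)V²/(2g) = 0.02984·(2430/0.0504)·3.945²/(2·9.81) = 1141 m
Δp = ρg·h_f = 999.3·9.81·1141 = 1.119×10^4 kPa

Δp ≈ 1.12×10^4 kPa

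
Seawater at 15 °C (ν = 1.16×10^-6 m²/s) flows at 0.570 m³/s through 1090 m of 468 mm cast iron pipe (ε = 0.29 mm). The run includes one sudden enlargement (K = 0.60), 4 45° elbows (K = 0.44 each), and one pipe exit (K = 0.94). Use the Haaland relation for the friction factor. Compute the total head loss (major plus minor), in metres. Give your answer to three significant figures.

V = 4Q/(πD²) = 3.314 m/s; V²/2g = 0.5596 m
Re = 1.34×10^6, ε/D = 6.20×10^-4 → f = 0.01785 (Haaland)
Major: h_f = f(L/D)·V²/2g = 0.01785·2329·0.5596 = 23.27 m
Minor: ΣK = 3.30; h_m = ΣK·V²/2g = 1.847 m
Total H_L = 23.27 + 1.847 = 25.12 m

H_L ≈ 25.1 m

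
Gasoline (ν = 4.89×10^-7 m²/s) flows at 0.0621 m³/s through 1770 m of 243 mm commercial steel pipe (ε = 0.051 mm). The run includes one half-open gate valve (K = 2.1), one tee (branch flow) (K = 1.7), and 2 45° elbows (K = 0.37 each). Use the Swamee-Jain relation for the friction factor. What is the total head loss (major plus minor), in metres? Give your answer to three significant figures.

V = 4Q/(πD²) = 1.339 m/s; V²/2g = 0.09139 m
Re = 6.65×10^5, ε/D = 2.10×10^-4 → f = 0.01526 (Swamee-Jain)
Major: h_f = f(L/D)·V²/2g = 0.01526·7284·0.09139 = 10.16 m
Minor: ΣK = 4.54; h_m = ΣK·V²/2g = 0.4149 m
Total H_L = 10.16 + 0.4149 = 10.57 m

H_L ≈ 10.6 m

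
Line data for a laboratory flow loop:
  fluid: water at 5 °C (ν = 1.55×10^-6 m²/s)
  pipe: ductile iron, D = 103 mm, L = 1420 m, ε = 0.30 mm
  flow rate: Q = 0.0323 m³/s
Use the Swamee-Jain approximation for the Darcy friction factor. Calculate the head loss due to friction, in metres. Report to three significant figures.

h_f ≈ 281 m

V = 4Q/(πD²) = 4·0.0323/(π·0.103²) = 3.876 m/s
Re = VD/ν = 3.876·0.103/1.55×10^-6 = 2.58×10^5 → turbulent
ε/D = 0.30/103 = 0.00291
Swamee-Jain: f = 0.02664
h_f = f(L/D)V²/(2g) = 0.02664·(1420/0.103)·3.876²/(2·9.81) = 281.3 m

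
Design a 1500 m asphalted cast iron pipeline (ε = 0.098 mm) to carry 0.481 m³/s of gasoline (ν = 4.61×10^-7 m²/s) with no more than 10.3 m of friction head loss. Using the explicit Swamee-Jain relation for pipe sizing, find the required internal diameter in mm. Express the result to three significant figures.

D ≈ 529 mm

Swamee-Jain (Type III): D = 0.66·[ε^1.25·(LQ²/(gh_f))^4.75 + ν·Q^9.4·(L/(gh_f))^5.2]^0.04
LQ²/(gh_f) = 3.435; L/(gh_f) = 14.85
Term 1 = ε^1.25·(…)^4.75 = 0.00342; Term 2 = ν·Q^9.4·(…)^5.2 = 5.86×10^-4
D = 0.66·(0.00342 + 5.86×10^-4)^0.04 = 0.5293 m = 529 mm
Check: V = 2.19 m/s, Re = 2.51×10^6, f = 0.01403, h_f = 9.69 m ≈ 10.3 m ✓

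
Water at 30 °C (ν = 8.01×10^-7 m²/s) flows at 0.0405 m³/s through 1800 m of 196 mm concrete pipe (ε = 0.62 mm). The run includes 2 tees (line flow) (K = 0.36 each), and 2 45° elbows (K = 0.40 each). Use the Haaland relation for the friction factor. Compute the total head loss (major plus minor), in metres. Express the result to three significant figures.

H_L ≈ 22.9 m

V = 4Q/(πD²) = 1.342 m/s; V²/2g = 0.09183 m
Re = 3.28×10^5, ε/D = 0.00316 → f = 0.02697 (Haaland)
Major: h_f = f(L/D)·V²/2g = 0.02697·9184·0.09183 = 22.75 m
Minor: ΣK = 1.52; h_m = ΣK·V²/2g = 0.1396 m
Total H_L = 22.75 + 0.1396 = 22.88 m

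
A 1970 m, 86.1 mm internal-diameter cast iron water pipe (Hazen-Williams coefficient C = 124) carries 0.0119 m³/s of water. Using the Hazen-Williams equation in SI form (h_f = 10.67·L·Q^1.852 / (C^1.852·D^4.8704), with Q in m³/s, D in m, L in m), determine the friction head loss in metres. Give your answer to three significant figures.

h_f ≈ 117 m

h_f = 10.67·1970·0.0119^1.852 / (124^1.852·0.0861^4.8704) = 117.1 m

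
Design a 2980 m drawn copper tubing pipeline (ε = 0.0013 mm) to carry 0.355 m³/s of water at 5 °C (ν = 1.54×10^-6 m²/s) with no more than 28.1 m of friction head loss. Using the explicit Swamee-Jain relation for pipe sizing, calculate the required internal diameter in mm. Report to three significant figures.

D ≈ 430 mm

Swamee-Jain (Type III): D = 0.66·[ε^1.25·(LQ²/(gh_f))^4.75 + ν·Q^9.4·(L/(gh_f))^5.2]^0.04
LQ²/(gh_f) = 1.362; L/(gh_f) = 10.81
Term 1 = ε^1.25·(…)^4.75 = 1.91×10^-7; Term 2 = ν·Q^9.4·(…)^5.2 = 2.17×10^-5
D = 0.66·(1.91×10^-7 + 2.17×10^-5)^0.04 = 0.4297 m = 430 mm
Check: V = 2.45 m/s, Re = 6.83×10^5, f = 0.01245, h_f = 26.4 m ≈ 28.1 m ✓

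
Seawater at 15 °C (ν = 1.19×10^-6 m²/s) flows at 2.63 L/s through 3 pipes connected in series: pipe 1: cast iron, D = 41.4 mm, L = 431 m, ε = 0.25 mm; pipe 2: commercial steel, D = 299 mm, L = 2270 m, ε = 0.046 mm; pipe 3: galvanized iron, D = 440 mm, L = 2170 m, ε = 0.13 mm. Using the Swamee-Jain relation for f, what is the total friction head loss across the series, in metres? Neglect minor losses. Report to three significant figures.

Pipe 1: V = 1.954 m/s, Re = 6.80×10^4, ε/D = 0.00604, f = 0.03370, h_1 = f(L/D)V²/2g = 68.25 m
Pipe 2: V = 0.03746 m/s, Re = 9410, ε/D = 1.54×10^-4, f = 0.03176, h_2 = f(L/D)V²/2g = 0.01724 m
Pipe 3: V = 0.01730 m/s, Re = 6400, ε/D = 2.95×10^-4, f = 0.03558, h_3 = f(L/D)V²/2g = 0.002676 m
Series → Q common, losses add: H = Σh = 68.27 m

H ≈ 68.3 m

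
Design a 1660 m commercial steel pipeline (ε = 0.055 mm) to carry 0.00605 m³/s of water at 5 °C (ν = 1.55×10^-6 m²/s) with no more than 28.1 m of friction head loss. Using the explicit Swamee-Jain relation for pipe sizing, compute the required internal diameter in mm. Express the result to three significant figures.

D ≈ 84.3 mm

Swamee-Jain (Type III): D = 0.66·[ε^1.25·(LQ²/(gh_f))^4.75 + ν·Q^9.4·(L/(gh_f))^5.2]^0.04
LQ²/(gh_f) = 2.204×10^-4; L/(gh_f) = 6.022
Term 1 = ε^1.25·(…)^4.75 = 2.02×10^-23; Term 2 = ν·Q^9.4·(…)^5.2 = 2.47×10^-23
D = 0.66·(2.02×10^-23 + 2.47×10^-23)^0.04 = 0.08427 m = 84.3 mm
Check: V = 1.08 m/s, Re = 5.90×10^4, f = 0.02255, h_f = 26.6 m ≈ 28.1 m ✓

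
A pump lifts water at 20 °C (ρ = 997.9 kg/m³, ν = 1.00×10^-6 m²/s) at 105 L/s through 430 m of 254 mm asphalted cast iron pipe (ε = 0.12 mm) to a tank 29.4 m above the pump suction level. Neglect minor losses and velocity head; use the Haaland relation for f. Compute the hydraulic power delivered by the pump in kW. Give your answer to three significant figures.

V = 4Q/(πD²) = 2.072 m/s; Re = 5.26×10^5; ε/D = 4.72×10^-4; f = 0.01736
h_f = f(L/D)V²/2g = 6.432 m
Total head H = z + h_f = 29.4 + 6.432 = 35.83 m
P_hyd = ρgQH = 997.9·9.81·0.105·35.83 = 36.83 kW

P_hyd ≈ 36.8 kW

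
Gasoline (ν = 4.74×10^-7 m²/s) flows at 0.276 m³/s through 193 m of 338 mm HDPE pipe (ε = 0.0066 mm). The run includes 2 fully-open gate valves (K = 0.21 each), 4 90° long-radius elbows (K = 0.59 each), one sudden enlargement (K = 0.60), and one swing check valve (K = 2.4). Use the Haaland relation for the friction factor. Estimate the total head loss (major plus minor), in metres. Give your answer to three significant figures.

V = 4Q/(πD²) = 3.076 m/s; V²/2g = 0.4823 m
Re = 2.19×10^6, ε/D = 1.95×10^-5 → f = 0.01081 (Haaland)
Major: h_f = f(L/D)·V²/2g = 0.01081·571.0·0.4823 = 2.976 m
Minor: ΣK = 5.78; h_m = ΣK·V²/2g = 2.787 m
Total H_L = 2.976 + 2.787 = 5.764 m

H_L ≈ 5.76 m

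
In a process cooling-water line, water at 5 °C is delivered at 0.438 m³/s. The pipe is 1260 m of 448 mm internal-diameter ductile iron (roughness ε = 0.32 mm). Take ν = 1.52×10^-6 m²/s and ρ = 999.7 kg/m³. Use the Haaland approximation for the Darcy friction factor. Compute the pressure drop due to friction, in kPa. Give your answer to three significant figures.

Δp ≈ 202 kPa

V = 4Q/(πD²) = 4·0.438/(π·0.448²) = 2.779 m/s
Re = VD/ν = 2.779·0.448/1.52×10^-6 = 8.19×10^5 → turbulent
ε/D = 0.32/448 = 7.14×10^-4
Haaland: f = 0.01857
h_f = f(L/D)V²/(2g) = 0.01857·(1260/0.448)·2.779²/(2·9.81) = 20.55 m
Δp = ρg·h_f = 999.7·9.81·20.55 = 201.6 kPa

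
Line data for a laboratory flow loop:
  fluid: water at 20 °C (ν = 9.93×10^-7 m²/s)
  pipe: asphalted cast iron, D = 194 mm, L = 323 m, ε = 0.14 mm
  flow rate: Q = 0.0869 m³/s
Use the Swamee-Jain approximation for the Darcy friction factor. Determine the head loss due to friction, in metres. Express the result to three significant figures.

V = 4Q/(πD²) = 4·0.0869/(π·0.194²) = 2.940 m/s
Re = VD/ν = 2.940·0.194/9.93×10^-7 = 5.74×10^5 → turbulent
ε/D = 0.14/194 = 7.22×10^-4
Swamee-Jain: f = 0.01894
h_f = f(L/D)V²/(2g) = 0.01894·(323/0.194)·2.940²/(2·9.81) = 13.89 m

h_f ≈ 13.9 m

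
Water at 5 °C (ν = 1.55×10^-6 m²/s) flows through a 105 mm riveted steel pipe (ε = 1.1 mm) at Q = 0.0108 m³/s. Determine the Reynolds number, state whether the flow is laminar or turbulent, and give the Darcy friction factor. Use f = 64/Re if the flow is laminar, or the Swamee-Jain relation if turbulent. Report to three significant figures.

V = 4Q/(πD²) = 1.247 m/s
Re = VD/ν = 1.247·0.105/1.55×10^-6 = 8.45×10^4
Re > 4000 → turbulent; ε/D = 0.0105
Swamee-Jain: f = 0.03947

Re ≈ 8.45×10^4; turbulent; f ≈ 0.0395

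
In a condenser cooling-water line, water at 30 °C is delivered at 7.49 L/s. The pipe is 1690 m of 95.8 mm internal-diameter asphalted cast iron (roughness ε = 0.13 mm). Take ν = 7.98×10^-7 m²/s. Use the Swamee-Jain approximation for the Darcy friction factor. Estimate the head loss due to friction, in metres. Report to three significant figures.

h_f ≈ 22.5 m

V = 4Q/(πD²) = 4·0.00749/(π·0.0958²) = 1.039 m/s
Re = VD/ν = 1.039·0.0958/7.98×10^-7 = 1.25×10^5 → turbulent
ε/D = 0.13/95.8 = 0.00136
Swamee-Jain: f = 0.02313
h_f = f(L/D)V²/(2g) = 0.02313·(1690/0.0958)·1.039²/(2·9.81) = 22.45 m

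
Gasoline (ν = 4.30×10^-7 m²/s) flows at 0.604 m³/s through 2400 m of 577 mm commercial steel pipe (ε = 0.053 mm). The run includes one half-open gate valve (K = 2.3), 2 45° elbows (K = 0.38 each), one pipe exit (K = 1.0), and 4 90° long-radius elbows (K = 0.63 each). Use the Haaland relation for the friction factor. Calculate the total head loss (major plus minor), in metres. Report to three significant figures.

V = 4Q/(πD²) = 2.310 m/s; V²/2g = 0.2720 m
Re = 3.10×10^6, ε/D = 9.19×10^-5 → f = 0.01234 (Haaland)
Major: h_f = f(L/D)·V²/2g = 0.01234·4159·0.2720 = 13.96 m
Minor: ΣK = 6.58; h_m = ΣK·V²/2g = 1.789 m
Total H_L = 13.96 + 1.789 = 15.74 m

H_L ≈ 15.7 m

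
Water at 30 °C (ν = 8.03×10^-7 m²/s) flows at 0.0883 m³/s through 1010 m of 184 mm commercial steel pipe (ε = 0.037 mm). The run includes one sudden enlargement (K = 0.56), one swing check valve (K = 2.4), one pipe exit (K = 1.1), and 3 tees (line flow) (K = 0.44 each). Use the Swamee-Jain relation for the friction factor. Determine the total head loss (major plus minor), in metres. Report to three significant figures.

V = 4Q/(πD²) = 3.321 m/s; V²/2g = 0.5620 m
Re = 7.61×10^5, ε/D = 2.01×10^-4 → f = 0.01503 (Swamee-Jain)
Major: h_f = f(L/D)·V²/2g = 0.01503·5489·0.5620 = 46.38 m
Minor: ΣK = 5.38; h_m = ΣK·V²/2g = 3.024 m
Total H_L = 46.38 + 3.024 = 49.40 m

H_L ≈ 49.4 m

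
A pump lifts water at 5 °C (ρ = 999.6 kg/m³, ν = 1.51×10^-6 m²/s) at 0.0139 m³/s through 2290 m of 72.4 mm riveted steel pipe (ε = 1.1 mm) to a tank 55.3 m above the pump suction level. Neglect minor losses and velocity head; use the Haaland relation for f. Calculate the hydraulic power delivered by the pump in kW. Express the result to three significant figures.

V = 4Q/(πD²) = 3.376 m/s; Re = 1.62×10^5; ε/D = 0.0152; f = 0.04425
h_f = f(L/D)V²/2g = 813.3 m
Total head H = z + h_f = 55.3 + 813.3 = 868.6 m
P_hyd = ρgQH = 999.6·9.81·0.0139·868.6 = 118.4 kW

P_hyd ≈ 118 kW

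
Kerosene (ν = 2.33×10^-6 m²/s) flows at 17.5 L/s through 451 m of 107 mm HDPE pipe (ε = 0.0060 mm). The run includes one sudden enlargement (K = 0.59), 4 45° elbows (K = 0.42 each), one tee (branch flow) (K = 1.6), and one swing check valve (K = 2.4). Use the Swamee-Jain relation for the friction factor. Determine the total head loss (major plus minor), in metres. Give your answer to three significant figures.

H_L ≈ 16.3 m

V = 4Q/(πD²) = 1.946 m/s; V²/2g = 0.1930 m
Re = 8.94×10^4, ε/D = 5.61×10^-5 → f = 0.01861 (Swamee-Jain)
Major: h_f = f(L/D)·V²/2g = 0.01861·4215·0.1930 = 15.14 m
Minor: ΣK = 6.27; h_m = ΣK·V²/2g = 1.210 m
Total H_L = 15.14 + 1.210 = 16.35 m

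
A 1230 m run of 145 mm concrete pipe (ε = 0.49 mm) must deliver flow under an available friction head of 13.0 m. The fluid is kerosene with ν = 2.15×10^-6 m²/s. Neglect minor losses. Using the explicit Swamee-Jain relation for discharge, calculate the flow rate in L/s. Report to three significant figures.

Swamee-Jain (Type II): Q = -0.965·√(gD⁵h_f/L)·ln[ε/(3.7D) + √(3.17ν²L/(gD³h_f))]
√(gD⁵h_f/L) = √(9.81·0.145⁵·13.0/1230) = 0.002578
ε/(3.7D) = 9.13×10^-4; √(3.17ν²L/(gD³h_f)) = 2.15×10^-4
Q = -0.965·0.002578·ln(0.001129) = 0.01688 m³/s
Check: V = 1.02 m/s, Re = 6.90×10^4, f = 0.02906, h_f = 13.1 m ≈ 13.0 m ✓

Q ≈ 16.9 L/s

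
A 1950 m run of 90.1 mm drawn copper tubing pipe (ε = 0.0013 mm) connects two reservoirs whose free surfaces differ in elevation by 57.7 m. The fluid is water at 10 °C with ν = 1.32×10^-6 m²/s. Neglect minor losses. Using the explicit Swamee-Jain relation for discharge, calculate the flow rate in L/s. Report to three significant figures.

Swamee-Jain (Type II): Q = -0.965·√(gD⁵h_f/L)·ln[ε/(3.7D) + √(3.17ν²L/(gD³h_f))]
√(gD⁵h_f/L) = √(9.81·0.0901⁵·57.7/1950) = 0.001313
ε/(3.7D) = 3.90×10^-6; √(3.17ν²L/(gD³h_f)) = 1.61×10^-4
Q = -0.965·0.001313·ln(1.652×10^-4) = 0.01103 m³/s
Check: V = 1.73 m/s, Re = 1.18×10^5, f = 0.01735, h_f = 57.3 m ≈ 57.7 m ✓

Q ≈ 11.0 L/s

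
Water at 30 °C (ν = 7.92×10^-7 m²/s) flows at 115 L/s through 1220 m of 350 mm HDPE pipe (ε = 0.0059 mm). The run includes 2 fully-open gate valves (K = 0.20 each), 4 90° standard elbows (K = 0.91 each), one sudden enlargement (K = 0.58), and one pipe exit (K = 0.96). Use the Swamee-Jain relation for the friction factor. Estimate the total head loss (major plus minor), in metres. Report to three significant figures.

H_L ≈ 3.77 m

V = 4Q/(πD²) = 1.195 m/s; V²/2g = 0.07282 m
Re = 5.28×10^5, ε/D = 1.69×10^-5 → f = 0.01324 (Swamee-Jain)
Major: h_f = f(L/D)·V²/2g = 0.01324·3486·0.07282 = 3.361 m
Minor: ΣK = 5.58; h_m = ΣK·V²/2g = 0.4063 m
Total H_L = 3.361 + 0.4063 = 3.767 m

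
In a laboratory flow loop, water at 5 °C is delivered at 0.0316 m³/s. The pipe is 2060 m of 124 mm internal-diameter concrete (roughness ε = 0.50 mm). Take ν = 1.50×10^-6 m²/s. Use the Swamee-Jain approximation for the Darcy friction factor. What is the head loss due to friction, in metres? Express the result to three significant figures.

V = 4Q/(πD²) = 4·0.0316/(π·0.124²) = 2.617 m/s
Re = VD/ν = 2.617·0.124/1.50×10^-6 = 2.16×10^5 → turbulent
ε/D = 0.50/124 = 0.00403
Swamee-Jain: f = 0.02916
h_f = f(L/D)V²/(2g) = 0.02916·(2060/0.124)·2.617²/(2·9.81) = 169.1 m

h_f ≈ 169 m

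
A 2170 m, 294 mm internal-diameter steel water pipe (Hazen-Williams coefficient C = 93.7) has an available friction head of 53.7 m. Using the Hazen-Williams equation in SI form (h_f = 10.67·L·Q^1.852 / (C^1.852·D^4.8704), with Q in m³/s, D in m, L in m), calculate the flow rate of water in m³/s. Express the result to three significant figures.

Q ≈ 0.142 m³/s

Rearranging: Q = [h_f·C^1.852·D^4.8704 / (10.67·L)]^(1/1.852)
Q = [53.7·93.7^1.852·0.294^4.8704 / (10.67·2170)]^0.540 = 0.1416 m³/s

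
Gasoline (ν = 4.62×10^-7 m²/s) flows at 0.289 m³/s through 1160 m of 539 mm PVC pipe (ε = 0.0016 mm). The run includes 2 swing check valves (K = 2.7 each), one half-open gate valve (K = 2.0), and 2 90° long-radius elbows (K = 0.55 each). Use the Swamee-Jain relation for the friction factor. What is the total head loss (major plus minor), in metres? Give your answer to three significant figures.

V = 4Q/(πD²) = 1.267 m/s; V²/2g = 0.08176 m
Re = 1.48×10^6, ε/D = 2.97×10^-6 → f = 0.01098 (Swamee-Jain)
Major: h_f = f(L/D)·V²/2g = 0.01098·2152·0.08176 = 1.931 m
Minor: ΣK = 8.50; h_m = ΣK·V²/2g = 0.6950 m
Total H_L = 1.931 + 0.6950 = 2.626 m

H_L ≈ 2.63 m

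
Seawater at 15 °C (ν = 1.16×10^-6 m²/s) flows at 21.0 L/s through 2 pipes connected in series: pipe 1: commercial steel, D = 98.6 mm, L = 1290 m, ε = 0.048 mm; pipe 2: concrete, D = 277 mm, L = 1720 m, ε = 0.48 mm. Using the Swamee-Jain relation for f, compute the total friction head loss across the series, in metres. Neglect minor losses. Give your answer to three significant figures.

Pipe 1: V = 2.750 m/s, Re = 2.34×10^5, ε/D = 4.87×10^-4, f = 0.01861, h_1 = f(L/D)V²/2g = 93.86 m
Pipe 2: V = 0.3485 m/s, Re = 8.32×10^4, ε/D = 0.00173, f = 0.02494, h_2 = f(L/D)V²/2g = 0.9586 m
Series → Q common, losses add: H = Σh = 94.82 m

H ≈ 94.8 m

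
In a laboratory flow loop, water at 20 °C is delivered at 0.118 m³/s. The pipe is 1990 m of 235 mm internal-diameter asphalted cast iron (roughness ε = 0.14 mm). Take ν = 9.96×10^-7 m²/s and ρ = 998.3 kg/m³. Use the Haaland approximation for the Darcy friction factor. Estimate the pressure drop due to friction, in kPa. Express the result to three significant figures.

V = 4Q/(πD²) = 4·0.118/(π·0.235²) = 2.721 m/s
Re = VD/ν = 2.721·0.235/9.96×10^-7 = 6.42×10^5 → turbulent
ε/D = 0.14/235 = 5.96×10^-4
Haaland: f = 0.01800
h_f = f(L/D)V²/(2g) = 0.01800·(1990/0.235)·2.721²/(2·9.81) = 57.51 m
Δp = ρg·h_f = 998.3·9.81·57.51 = 563.2 kPa

Δp ≈ 563 kPa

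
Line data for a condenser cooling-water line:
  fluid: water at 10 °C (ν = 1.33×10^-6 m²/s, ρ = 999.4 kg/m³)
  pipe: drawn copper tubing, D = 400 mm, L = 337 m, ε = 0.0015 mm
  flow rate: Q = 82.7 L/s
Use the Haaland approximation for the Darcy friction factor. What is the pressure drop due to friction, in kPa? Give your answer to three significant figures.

Δp ≈ 2.84 kPa

V = 4Q/(πD²) = 4·0.0827/(π·0.400²) = 0.6581 m/s
Re = VD/ν = 0.6581·0.400/1.33×10^-6 = 1.98×10^5 → turbulent
ε/D = 0.0015/400 = 3.75×10^-6
Haaland: f = 0.01555
h_f = f(L/D)V²/(2g) = 0.01555·(337/0.400)·0.6581²/(2·9.81) = 0.2892 m
Δp = ρg·h_f = 999.4·9.81·0.2892 = 2.836 kPa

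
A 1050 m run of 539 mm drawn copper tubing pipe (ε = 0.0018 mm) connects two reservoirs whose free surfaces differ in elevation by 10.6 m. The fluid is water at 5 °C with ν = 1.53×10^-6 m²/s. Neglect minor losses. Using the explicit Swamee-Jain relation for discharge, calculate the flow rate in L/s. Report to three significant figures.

Swamee-Jain (Type II): Q = -0.965·√(gD⁵h_f/L)·ln[ε/(3.7D) + √(3.17ν²L/(gD³h_f))]
√(gD⁵h_f/L) = √(9.81·0.539⁵·10.6/1050) = 0.06712
ε/(3.7D) = 9.03×10^-7; √(3.17ν²L/(gD³h_f)) = 2.19×10^-5
Q = -0.965·0.06712·ln(2.278×10^-5) = 0.6924 m³/s
Check: V = 3.03 m/s, Re = 1.07×10^6, f = 0.01157, h_f = 10.6 m ≈ 10.6 m ✓

Q ≈ 692 L/s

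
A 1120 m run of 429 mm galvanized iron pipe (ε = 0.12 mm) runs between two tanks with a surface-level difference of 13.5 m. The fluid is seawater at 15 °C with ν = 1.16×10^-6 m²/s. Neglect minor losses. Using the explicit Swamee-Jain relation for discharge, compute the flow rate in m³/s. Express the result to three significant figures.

Swamee-Jain (Type II): Q = -0.965·√(gD⁵h_f/L)·ln[ε/(3.7D) + √(3.17ν²L/(gD³h_f))]
√(gD⁵h_f/L) = √(9.81·0.429⁵·13.5/1120) = 0.04145
ε/(3.7D) = 7.56×10^-5; √(3.17ν²L/(gD³h_f)) = 2.14×10^-5
Q = -0.965·0.04145·ln(9.698×10^-5) = 0.3696 m³/s
Check: V = 2.56 m/s, Re = 9.46×10^5, f = 0.01561, h_f = 13.6 m ≈ 13.5 m ✓

Q ≈ 0.370 m³/s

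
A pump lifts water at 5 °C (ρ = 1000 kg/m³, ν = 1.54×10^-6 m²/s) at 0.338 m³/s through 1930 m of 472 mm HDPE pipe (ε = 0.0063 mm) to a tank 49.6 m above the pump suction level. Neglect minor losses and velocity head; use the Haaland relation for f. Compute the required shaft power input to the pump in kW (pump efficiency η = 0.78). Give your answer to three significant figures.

P_shaft ≈ 253 kW

V = 4Q/(πD²) = 1.932 m/s; Re = 5.92×10^5; ε/D = 1.33×10^-5; f = 0.01285
h_f = f(L/D)V²/2g = 9.993 m
Total head H = z + h_f = 49.6 + 9.993 = 59.59 m
P_hyd = ρgQH = 1000·9.81·0.338·59.59 = 197.6 kW
P_shaft = P_hyd/η = 197.6/0.78 = 253.3 kW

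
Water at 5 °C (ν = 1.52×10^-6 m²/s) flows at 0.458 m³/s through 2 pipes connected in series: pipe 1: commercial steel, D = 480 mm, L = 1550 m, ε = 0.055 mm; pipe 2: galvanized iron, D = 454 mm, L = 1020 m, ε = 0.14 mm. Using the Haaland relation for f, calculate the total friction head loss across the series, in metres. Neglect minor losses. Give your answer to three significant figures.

Pipe 1: V = 2.531 m/s, Re = 7.99×10^5, ε/D = 1.15×10^-4, f = 0.01378, h_1 = f(L/D)V²/2g = 14.53 m
Pipe 2: V = 2.829 m/s, Re = 8.45×10^5, ε/D = 3.08×10^-4, f = 0.01578, h_2 = f(L/D)V²/2g = 14.47 m
Series → Q common, losses add: H = Σh = 29.00 m

H ≈ 29.0 m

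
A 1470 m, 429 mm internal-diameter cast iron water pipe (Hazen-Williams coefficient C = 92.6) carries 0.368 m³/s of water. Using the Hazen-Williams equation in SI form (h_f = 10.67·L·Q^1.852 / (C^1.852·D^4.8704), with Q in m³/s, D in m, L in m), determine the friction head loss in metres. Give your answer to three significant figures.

h_f ≈ 34.6 m

h_f = 10.67·1470·0.368^1.852 / (92.6^1.852·0.429^4.8704) = 34.62 m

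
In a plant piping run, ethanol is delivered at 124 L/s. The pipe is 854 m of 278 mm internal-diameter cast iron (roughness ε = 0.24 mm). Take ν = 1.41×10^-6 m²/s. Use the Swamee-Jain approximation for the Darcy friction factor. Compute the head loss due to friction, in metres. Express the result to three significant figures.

V = 4Q/(πD²) = 4·0.124/(π·0.278²) = 2.043 m/s
Re = VD/ν = 2.043·0.278/1.41×10^-6 = 4.03×10^5 → turbulent
ε/D = 0.24/278 = 8.63×10^-4
Swamee-Jain: f = 0.01989
h_f = f(L/D)V²/(2g) = 0.01989·(854/0.278)·2.043²/(2·9.81) = 13.00 m

h_f ≈ 13.0 m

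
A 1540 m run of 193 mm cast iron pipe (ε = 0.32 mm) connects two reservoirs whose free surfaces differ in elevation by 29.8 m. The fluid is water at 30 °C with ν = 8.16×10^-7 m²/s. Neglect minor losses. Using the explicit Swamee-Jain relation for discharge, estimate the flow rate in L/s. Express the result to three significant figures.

Q ≈ 52.5 L/s

Swamee-Jain (Type II): Q = -0.965·√(gD⁵h_f/L)·ln[ε/(3.7D) + √(3.17ν²L/(gD³h_f))]
√(gD⁵h_f/L) = √(9.81·0.193⁵·29.8/1540) = 0.007130
ε/(3.7D) = 4.48×10^-4; √(3.17ν²L/(gD³h_f)) = 3.93×10^-5
Q = -0.965·0.007130·ln(4.874×10^-4) = 0.05247 m³/s
Check: V = 1.79 m/s, Re = 4.24×10^5, f = 0.02291, h_f = 30.0 m ≈ 29.8 m ✓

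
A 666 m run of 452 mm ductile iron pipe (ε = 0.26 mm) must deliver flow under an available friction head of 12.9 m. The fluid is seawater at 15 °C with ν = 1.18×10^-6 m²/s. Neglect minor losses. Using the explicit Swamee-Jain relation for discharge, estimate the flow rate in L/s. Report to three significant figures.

Swamee-Jain (Type II): Q = -0.965·√(gD⁵h_f/L)·ln[ε/(3.7D) + √(3.17ν²L/(gD³h_f))]
√(gD⁵h_f/L) = √(9.81·0.452⁵·12.9/666) = 0.05987
ε/(3.7D) = 1.55×10^-4; √(3.17ν²L/(gD³h_f)) = 1.59×10^-5
Q = -0.965·0.05987·ln(1.713×10^-4) = 0.5011 m³/s
Check: V = 3.12 m/s, Re = 1.20×10^6, f = 0.01771, h_f = 13.0 m ≈ 12.9 m ✓

Q ≈ 501 L/s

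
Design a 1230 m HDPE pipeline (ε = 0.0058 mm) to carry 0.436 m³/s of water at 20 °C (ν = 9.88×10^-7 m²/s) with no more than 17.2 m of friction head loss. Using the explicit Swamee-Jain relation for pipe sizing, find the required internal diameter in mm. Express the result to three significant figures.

D ≈ 422 mm

Swamee-Jain (Type III): D = 0.66·[ε^1.25·(LQ²/(gh_f))^4.75 + ν·Q^9.4·(L/(gh_f))^5.2]^0.04
LQ²/(gh_f) = 1.386; L/(gh_f) = 7.290
Term 1 = ε^1.25·(…)^4.75 = 1.34×10^-6; Term 2 = ν·Q^9.4·(…)^5.2 = 1.24×10^-5
D = 0.66·(1.34×10^-6 + 1.24×10^-5)^0.04 = 0.4217 m = 422 mm
Check: V = 3.12 m/s, Re = 1.33×10^6, f = 0.01146, h_f = 16.6 m ≈ 17.2 m ✓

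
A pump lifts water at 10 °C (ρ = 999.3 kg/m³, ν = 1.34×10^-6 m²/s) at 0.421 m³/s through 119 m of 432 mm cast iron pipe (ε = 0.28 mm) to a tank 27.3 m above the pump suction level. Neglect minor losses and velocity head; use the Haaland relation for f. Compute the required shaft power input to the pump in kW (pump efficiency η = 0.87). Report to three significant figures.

P_shaft ≈ 139 kW

V = 4Q/(πD²) = 2.872 m/s; Re = 9.26×10^5; ε/D = 6.48×10^-4; f = 0.01814
h_f = f(L/D)V²/2g = 2.102 m
Total head H = z + h_f = 27.3 + 2.102 = 29.40 m
P_hyd = ρgQH = 999.3·9.81·0.421·29.40 = 121.3 kW
P_shaft = P_hyd/η = 121.3/0.87 = 139.5 kW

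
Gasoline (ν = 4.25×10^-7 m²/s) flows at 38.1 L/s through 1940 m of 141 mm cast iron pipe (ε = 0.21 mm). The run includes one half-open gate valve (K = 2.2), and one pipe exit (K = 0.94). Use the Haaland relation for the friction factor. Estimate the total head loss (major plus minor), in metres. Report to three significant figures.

V = 4Q/(πD²) = 2.440 m/s; V²/2g = 0.3035 m
Re = 8.10×10^5, ε/D = 0.00149 → f = 0.02198 (Haaland)
Major: h_f = f(L/D)·V²/2g = 0.02198·13759·0.3035 = 91.76 m
Minor: ΣK = 3.14; h_m = ΣK·V²/2g = 0.9528 m
Total H_L = 91.76 + 0.9528 = 92.71 m

H_L ≈ 92.7 m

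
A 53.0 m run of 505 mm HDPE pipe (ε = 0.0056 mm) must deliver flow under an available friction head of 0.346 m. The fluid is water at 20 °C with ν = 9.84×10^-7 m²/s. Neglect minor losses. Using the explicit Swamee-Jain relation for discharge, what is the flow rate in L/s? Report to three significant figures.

Q ≈ 474 L/s

Swamee-Jain (Type II): Q = -0.965·√(gD⁵h_f/L)·ln[ε/(3.7D) + √(3.17ν²L/(gD³h_f))]
√(gD⁵h_f/L) = √(9.81·0.505⁵·0.346/53.0) = 0.04586
ε/(3.7D) = 3.00×10^-6; √(3.17ν²L/(gD³h_f)) = 1.93×10^-5
Q = -0.965·0.04586·ln(2.229×10^-5) = 0.4741 m³/s
Check: V = 2.37 m/s, Re = 1.21×10^6, f = 0.01154, h_f = 0.346 m ≈ 0.346 m ✓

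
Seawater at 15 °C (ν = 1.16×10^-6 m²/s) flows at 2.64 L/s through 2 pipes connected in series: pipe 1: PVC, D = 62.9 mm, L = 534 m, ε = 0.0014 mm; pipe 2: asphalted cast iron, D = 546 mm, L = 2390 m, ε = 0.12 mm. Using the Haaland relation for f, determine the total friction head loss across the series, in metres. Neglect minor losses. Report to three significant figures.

H ≈ 6.61 m

Pipe 1: V = 0.8496 m/s, Re = 4.61×10^4, ε/D = 2.23×10^-5, f = 0.02115, h_1 = f(L/D)V²/2g = 6.606 m
Pipe 2: V = 0.01128 m/s, Re = 5310, ε/D = 2.20×10^-4, f = 0.03723, h_2 = f(L/D)V²/2g = 0.001056 m
Series → Q common, losses add: H = Σh = 6.607 m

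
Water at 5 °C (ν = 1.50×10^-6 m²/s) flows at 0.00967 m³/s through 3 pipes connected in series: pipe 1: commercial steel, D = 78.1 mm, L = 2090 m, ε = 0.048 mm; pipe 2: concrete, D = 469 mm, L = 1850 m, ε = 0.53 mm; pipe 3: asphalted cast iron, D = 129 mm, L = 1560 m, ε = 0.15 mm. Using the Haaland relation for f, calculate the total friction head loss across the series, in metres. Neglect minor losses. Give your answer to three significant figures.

Pipe 1: V = 2.019 m/s, Re = 1.05×10^5, ε/D = 6.15×10^-4, f = 0.02042, h_1 = f(L/D)V²/2g = 113.5 m
Pipe 2: V = 0.05597 m/s, Re = 1.75×10^4, ε/D = 0.00113, f = 0.02861, h_2 = f(L/D)V²/2g = 0.01802 m
Pipe 3: V = 0.7399 m/s, Re = 6.36×10^4, ε/D = 0.00116, f = 0.02350, h_3 = f(L/D)V²/2g = 7.931 m
Series → Q common, losses add: H = Σh = 121.4 m

H ≈ 121 m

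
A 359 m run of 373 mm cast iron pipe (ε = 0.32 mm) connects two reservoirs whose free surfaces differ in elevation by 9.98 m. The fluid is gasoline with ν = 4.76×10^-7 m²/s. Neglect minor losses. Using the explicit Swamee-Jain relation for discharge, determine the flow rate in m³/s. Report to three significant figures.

Swamee-Jain (Type II): Q = -0.965·√(gD⁵h_f/L)·ln[ε/(3.7D) + √(3.17ν²L/(gD³h_f))]
√(gD⁵h_f/L) = √(9.81·0.373⁵·9.98/359) = 0.04437
ε/(3.7D) = 2.32×10^-4; √(3.17ν²L/(gD³h_f)) = 7.12×10^-6
Q = -0.965·0.04437·ln(2.390×10^-4) = 0.3571 m³/s
Check: V = 3.27 m/s, Re = 2.56×10^6, f = 0.01911, h_f = 10.0 m ≈ 9.98 m ✓

Q ≈ 0.357 m³/s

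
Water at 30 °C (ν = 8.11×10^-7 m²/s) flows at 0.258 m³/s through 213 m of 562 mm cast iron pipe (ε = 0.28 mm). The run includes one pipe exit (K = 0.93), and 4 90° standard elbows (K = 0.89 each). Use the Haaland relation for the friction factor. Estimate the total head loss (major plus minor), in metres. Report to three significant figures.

H_L ≈ 0.609 m

V = 4Q/(πD²) = 1.040 m/s; V²/2g = 0.05513 m
Re = 7.21×10^5, ε/D = 4.98×10^-4 → f = 0.01732 (Haaland)
Major: h_f = f(L/D)·V²/2g = 0.01732·379.0·0.05513 = 0.3619 m
Minor: ΣK = 4.49; h_m = ΣK·V²/2g = 0.2475 m
Total H_L = 0.3619 + 0.2475 = 0.6095 m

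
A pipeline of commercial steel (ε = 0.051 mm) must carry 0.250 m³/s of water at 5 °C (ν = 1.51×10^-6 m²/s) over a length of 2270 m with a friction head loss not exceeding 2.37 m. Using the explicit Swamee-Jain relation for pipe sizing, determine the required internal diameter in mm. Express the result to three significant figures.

Swamee-Jain (Type III): D = 0.66·[ε^1.25·(LQ²/(gh_f))^4.75 + ν·Q^9.4·(L/(gh_f))^5.2]^0.04
LQ²/(gh_f) = 6.102; L/(gh_f) = 97.64
Term 1 = ε^1.25·(…)^4.75 = 0.0232; Term 2 = ν·Q^9.4·(…)^5.2 = 0.0734
D = 0.66·(0.0232 + 0.0734)^0.04 = 0.6011 m = 601 mm
Check: V = 0.881 m/s, Re = 3.51×10^5, f = 0.01496, h_f = 2.23 m ≈ 2.37 m ✓

D ≈ 601 mm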